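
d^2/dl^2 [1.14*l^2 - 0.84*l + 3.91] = 2.28000000000000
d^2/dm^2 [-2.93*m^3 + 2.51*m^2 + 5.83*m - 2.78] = 5.02 - 17.58*m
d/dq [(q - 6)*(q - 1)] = 2*q - 7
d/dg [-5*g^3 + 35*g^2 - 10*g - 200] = -15*g^2 + 70*g - 10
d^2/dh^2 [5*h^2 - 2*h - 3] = 10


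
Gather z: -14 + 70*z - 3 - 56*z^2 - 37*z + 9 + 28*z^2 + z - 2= -28*z^2 + 34*z - 10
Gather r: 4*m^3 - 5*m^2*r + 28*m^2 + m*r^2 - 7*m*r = 4*m^3 + 28*m^2 + m*r^2 + r*(-5*m^2 - 7*m)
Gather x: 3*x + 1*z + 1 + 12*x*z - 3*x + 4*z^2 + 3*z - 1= 12*x*z + 4*z^2 + 4*z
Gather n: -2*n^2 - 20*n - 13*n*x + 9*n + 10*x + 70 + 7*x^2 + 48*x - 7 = -2*n^2 + n*(-13*x - 11) + 7*x^2 + 58*x + 63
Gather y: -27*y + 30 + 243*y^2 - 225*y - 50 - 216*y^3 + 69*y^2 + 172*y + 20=-216*y^3 + 312*y^2 - 80*y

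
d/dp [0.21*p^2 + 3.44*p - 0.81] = 0.42*p + 3.44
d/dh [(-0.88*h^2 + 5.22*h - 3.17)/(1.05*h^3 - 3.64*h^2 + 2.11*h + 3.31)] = (0.924*h^4 - 10.962*h^3 + 27.1295*h^2 - 28.9032*h + 23.9669)/(1.1025*h^6 - 7.644*h^5 + 17.6806*h^4 - 8.4098*h^3 - 19.6447*h^2 + 13.9682*h + 10.9561)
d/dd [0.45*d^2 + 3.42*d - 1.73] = 0.9*d + 3.42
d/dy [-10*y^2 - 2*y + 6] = -20*y - 2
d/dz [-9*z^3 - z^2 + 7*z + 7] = -27*z^2 - 2*z + 7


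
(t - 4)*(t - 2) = t^2 - 6*t + 8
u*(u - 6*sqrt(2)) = u^2 - 6*sqrt(2)*u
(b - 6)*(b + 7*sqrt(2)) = b^2 - 6*b + 7*sqrt(2)*b - 42*sqrt(2)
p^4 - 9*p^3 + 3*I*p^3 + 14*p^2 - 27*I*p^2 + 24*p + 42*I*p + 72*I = (p - 6)*(p - 4)*(p + 1)*(p + 3*I)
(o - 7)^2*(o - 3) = o^3 - 17*o^2 + 91*o - 147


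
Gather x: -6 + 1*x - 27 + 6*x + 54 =7*x + 21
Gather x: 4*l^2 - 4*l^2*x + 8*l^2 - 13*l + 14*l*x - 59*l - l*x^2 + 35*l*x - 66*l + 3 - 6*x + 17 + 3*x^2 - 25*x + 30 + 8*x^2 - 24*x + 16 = 12*l^2 - 138*l + x^2*(11 - l) + x*(-4*l^2 + 49*l - 55) + 66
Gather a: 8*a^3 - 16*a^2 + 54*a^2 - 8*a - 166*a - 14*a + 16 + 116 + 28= 8*a^3 + 38*a^2 - 188*a + 160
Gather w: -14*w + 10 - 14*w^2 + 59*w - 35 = -14*w^2 + 45*w - 25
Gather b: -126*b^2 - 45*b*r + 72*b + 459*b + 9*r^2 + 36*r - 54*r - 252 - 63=-126*b^2 + b*(531 - 45*r) + 9*r^2 - 18*r - 315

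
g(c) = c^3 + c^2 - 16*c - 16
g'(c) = 3*c^2 + 2*c - 16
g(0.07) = -17.11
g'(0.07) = -15.85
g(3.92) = -3.12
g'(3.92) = 37.94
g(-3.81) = 4.17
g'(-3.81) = 19.93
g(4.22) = 9.44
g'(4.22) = 45.87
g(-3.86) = 3.15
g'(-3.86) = 20.98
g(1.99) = -36.00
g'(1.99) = -0.14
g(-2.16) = 13.15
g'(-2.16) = -6.32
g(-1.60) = 8.06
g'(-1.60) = -11.52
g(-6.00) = -100.00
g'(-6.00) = 80.00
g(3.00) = -28.00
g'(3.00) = 17.00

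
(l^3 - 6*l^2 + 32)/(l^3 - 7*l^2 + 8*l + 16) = (l + 2)/(l + 1)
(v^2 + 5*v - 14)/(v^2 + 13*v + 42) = (v - 2)/(v + 6)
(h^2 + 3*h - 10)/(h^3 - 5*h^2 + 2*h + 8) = (h + 5)/(h^2 - 3*h - 4)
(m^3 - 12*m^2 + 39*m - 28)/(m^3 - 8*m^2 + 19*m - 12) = (m - 7)/(m - 3)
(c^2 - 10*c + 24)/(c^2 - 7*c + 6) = (c - 4)/(c - 1)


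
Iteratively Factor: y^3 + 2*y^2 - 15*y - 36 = (y + 3)*(y^2 - y - 12) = (y - 4)*(y + 3)*(y + 3)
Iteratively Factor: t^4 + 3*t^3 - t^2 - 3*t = (t - 1)*(t^3 + 4*t^2 + 3*t) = t*(t - 1)*(t^2 + 4*t + 3) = t*(t - 1)*(t + 1)*(t + 3)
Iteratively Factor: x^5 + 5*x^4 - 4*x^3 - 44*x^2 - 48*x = (x + 2)*(x^4 + 3*x^3 - 10*x^2 - 24*x) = (x + 2)*(x + 4)*(x^3 - x^2 - 6*x) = x*(x + 2)*(x + 4)*(x^2 - x - 6) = x*(x - 3)*(x + 2)*(x + 4)*(x + 2)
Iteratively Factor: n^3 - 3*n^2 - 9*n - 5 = (n + 1)*(n^2 - 4*n - 5) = (n + 1)^2*(n - 5)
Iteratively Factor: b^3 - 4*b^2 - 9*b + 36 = (b - 4)*(b^2 - 9) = (b - 4)*(b + 3)*(b - 3)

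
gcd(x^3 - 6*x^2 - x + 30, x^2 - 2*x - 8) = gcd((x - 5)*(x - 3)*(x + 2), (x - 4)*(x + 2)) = x + 2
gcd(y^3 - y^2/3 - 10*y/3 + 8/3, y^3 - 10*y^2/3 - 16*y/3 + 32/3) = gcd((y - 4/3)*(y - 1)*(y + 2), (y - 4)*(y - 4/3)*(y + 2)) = y^2 + 2*y/3 - 8/3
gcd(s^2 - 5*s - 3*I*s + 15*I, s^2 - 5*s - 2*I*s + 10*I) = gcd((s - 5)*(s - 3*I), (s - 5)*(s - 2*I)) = s - 5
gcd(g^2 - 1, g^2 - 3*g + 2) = g - 1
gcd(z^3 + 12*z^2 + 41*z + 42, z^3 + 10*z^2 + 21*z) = z^2 + 10*z + 21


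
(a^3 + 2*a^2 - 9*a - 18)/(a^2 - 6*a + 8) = (a^3 + 2*a^2 - 9*a - 18)/(a^2 - 6*a + 8)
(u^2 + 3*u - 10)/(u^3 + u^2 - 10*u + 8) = (u + 5)/(u^2 + 3*u - 4)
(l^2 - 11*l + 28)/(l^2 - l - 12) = (l - 7)/(l + 3)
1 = 1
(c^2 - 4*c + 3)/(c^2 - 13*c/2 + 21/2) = 2*(c - 1)/(2*c - 7)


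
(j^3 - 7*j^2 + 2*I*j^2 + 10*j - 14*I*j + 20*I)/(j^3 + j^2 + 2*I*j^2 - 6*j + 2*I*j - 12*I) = (j - 5)/(j + 3)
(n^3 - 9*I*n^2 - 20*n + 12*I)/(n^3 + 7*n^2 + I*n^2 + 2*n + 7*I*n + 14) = (n^2 - 8*I*n - 12)/(n^2 + n*(7 + 2*I) + 14*I)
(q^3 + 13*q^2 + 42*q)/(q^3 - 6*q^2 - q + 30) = q*(q^2 + 13*q + 42)/(q^3 - 6*q^2 - q + 30)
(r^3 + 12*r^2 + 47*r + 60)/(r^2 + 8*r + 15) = r + 4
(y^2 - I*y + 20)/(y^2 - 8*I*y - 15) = (y + 4*I)/(y - 3*I)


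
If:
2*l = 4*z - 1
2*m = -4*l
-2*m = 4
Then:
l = 1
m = -2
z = 3/4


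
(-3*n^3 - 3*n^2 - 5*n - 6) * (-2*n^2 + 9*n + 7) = 6*n^5 - 21*n^4 - 38*n^3 - 54*n^2 - 89*n - 42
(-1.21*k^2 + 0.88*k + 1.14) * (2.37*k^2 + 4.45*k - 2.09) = -2.8677*k^4 - 3.2989*k^3 + 9.1467*k^2 + 3.2338*k - 2.3826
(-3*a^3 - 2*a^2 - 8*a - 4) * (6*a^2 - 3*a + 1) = -18*a^5 - 3*a^4 - 45*a^3 - 2*a^2 + 4*a - 4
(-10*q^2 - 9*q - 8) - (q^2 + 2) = -11*q^2 - 9*q - 10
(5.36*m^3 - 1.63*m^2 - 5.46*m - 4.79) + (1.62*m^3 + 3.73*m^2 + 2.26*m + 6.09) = 6.98*m^3 + 2.1*m^2 - 3.2*m + 1.3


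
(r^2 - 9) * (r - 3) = r^3 - 3*r^2 - 9*r + 27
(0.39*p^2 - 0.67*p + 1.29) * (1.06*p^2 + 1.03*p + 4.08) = 0.4134*p^4 - 0.3085*p^3 + 2.2685*p^2 - 1.4049*p + 5.2632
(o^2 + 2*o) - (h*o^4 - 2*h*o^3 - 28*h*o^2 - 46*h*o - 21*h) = -h*o^4 + 2*h*o^3 + 28*h*o^2 + 46*h*o + 21*h + o^2 + 2*o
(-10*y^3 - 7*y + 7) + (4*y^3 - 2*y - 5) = -6*y^3 - 9*y + 2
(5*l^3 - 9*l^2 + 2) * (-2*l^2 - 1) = -10*l^5 + 18*l^4 - 5*l^3 + 5*l^2 - 2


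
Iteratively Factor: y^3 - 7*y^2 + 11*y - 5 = (y - 1)*(y^2 - 6*y + 5) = (y - 1)^2*(y - 5)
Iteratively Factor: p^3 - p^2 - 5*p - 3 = (p + 1)*(p^2 - 2*p - 3) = (p + 1)^2*(p - 3)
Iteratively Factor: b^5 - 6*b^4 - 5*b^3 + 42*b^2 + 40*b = (b - 5)*(b^4 - b^3 - 10*b^2 - 8*b) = b*(b - 5)*(b^3 - b^2 - 10*b - 8) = b*(b - 5)*(b + 2)*(b^2 - 3*b - 4) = b*(b - 5)*(b - 4)*(b + 2)*(b + 1)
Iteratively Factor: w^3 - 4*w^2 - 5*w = (w - 5)*(w^2 + w) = (w - 5)*(w + 1)*(w)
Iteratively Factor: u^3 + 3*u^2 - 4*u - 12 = (u - 2)*(u^2 + 5*u + 6) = (u - 2)*(u + 2)*(u + 3)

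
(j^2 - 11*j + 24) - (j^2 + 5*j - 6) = 30 - 16*j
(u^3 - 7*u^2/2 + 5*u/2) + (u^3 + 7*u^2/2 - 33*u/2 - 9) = 2*u^3 - 14*u - 9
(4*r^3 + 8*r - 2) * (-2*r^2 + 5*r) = -8*r^5 + 20*r^4 - 16*r^3 + 44*r^2 - 10*r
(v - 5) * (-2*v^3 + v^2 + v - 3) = -2*v^4 + 11*v^3 - 4*v^2 - 8*v + 15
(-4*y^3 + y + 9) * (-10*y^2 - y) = 40*y^5 + 4*y^4 - 10*y^3 - 91*y^2 - 9*y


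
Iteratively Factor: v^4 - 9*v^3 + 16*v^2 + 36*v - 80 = (v + 2)*(v^3 - 11*v^2 + 38*v - 40) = (v - 2)*(v + 2)*(v^2 - 9*v + 20) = (v - 5)*(v - 2)*(v + 2)*(v - 4)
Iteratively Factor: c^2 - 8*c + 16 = (c - 4)*(c - 4)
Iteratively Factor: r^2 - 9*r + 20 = (r - 5)*(r - 4)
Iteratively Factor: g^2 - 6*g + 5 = (g - 1)*(g - 5)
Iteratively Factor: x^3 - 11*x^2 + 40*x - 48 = (x - 3)*(x^2 - 8*x + 16) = (x - 4)*(x - 3)*(x - 4)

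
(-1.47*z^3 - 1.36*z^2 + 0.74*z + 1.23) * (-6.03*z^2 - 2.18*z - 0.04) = 8.8641*z^5 + 11.4054*z^4 - 1.4386*z^3 - 8.9757*z^2 - 2.711*z - 0.0492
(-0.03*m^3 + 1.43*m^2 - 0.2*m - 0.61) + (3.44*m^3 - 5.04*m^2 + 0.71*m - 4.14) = 3.41*m^3 - 3.61*m^2 + 0.51*m - 4.75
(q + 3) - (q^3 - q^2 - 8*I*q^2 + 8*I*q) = -q^3 + q^2 + 8*I*q^2 + q - 8*I*q + 3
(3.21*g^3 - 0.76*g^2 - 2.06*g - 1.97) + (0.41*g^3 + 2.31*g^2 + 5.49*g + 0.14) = 3.62*g^3 + 1.55*g^2 + 3.43*g - 1.83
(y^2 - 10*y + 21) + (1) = y^2 - 10*y + 22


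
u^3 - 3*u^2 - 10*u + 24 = (u - 4)*(u - 2)*(u + 3)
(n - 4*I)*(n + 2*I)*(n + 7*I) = n^3 + 5*I*n^2 + 22*n + 56*I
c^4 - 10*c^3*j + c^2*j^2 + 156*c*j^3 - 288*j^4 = (c - 8*j)*(c - 3*j)^2*(c + 4*j)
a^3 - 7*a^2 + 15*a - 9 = (a - 3)^2*(a - 1)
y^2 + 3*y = y*(y + 3)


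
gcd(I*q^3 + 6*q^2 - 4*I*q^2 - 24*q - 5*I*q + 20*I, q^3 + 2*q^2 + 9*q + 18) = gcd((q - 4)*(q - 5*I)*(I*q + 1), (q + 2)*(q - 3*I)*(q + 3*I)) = 1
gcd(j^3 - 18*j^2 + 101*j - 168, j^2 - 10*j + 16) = j - 8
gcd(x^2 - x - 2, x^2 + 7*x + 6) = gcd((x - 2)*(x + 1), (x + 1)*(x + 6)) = x + 1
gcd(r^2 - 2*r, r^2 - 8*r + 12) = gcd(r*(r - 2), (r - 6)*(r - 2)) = r - 2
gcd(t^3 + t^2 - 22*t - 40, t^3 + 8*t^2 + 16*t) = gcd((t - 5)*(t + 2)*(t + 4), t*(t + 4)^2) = t + 4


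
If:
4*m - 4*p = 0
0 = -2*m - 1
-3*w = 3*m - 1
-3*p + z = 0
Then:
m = -1/2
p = -1/2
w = 5/6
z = -3/2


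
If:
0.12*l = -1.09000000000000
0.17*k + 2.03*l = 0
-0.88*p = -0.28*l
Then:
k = 108.47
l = -9.08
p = -2.89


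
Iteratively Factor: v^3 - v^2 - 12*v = (v + 3)*(v^2 - 4*v) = v*(v + 3)*(v - 4)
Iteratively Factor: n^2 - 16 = (n - 4)*(n + 4)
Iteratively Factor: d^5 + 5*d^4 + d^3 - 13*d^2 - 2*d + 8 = (d - 1)*(d^4 + 6*d^3 + 7*d^2 - 6*d - 8) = (d - 1)*(d + 2)*(d^3 + 4*d^2 - d - 4) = (d - 1)*(d + 2)*(d + 4)*(d^2 - 1) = (d - 1)*(d + 1)*(d + 2)*(d + 4)*(d - 1)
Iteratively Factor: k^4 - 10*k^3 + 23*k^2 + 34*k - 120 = (k - 3)*(k^3 - 7*k^2 + 2*k + 40) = (k - 4)*(k - 3)*(k^2 - 3*k - 10) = (k - 4)*(k - 3)*(k + 2)*(k - 5)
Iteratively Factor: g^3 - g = (g - 1)*(g^2 + g) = g*(g - 1)*(g + 1)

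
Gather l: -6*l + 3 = 3 - 6*l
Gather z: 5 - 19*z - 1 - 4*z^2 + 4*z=-4*z^2 - 15*z + 4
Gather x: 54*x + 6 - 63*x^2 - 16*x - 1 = -63*x^2 + 38*x + 5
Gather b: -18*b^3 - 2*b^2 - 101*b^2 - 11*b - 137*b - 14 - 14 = -18*b^3 - 103*b^2 - 148*b - 28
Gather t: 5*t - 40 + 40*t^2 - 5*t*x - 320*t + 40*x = 40*t^2 + t*(-5*x - 315) + 40*x - 40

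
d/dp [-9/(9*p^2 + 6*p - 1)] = 54*(3*p + 1)/(9*p^2 + 6*p - 1)^2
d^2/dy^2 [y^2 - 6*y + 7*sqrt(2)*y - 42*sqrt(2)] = 2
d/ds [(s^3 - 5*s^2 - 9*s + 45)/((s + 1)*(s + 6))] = (s^4 + 14*s^3 - 8*s^2 - 150*s - 369)/(s^4 + 14*s^3 + 61*s^2 + 84*s + 36)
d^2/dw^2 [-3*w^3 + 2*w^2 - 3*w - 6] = 4 - 18*w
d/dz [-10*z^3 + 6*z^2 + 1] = 6*z*(2 - 5*z)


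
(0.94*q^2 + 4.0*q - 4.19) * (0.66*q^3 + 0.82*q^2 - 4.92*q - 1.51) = 0.6204*q^5 + 3.4108*q^4 - 4.1102*q^3 - 24.5352*q^2 + 14.5748*q + 6.3269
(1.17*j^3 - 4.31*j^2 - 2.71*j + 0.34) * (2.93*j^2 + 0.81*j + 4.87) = 3.4281*j^5 - 11.6806*j^4 - 5.7335*j^3 - 22.1886*j^2 - 12.9223*j + 1.6558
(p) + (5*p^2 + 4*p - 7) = 5*p^2 + 5*p - 7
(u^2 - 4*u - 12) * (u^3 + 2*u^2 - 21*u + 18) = u^5 - 2*u^4 - 41*u^3 + 78*u^2 + 180*u - 216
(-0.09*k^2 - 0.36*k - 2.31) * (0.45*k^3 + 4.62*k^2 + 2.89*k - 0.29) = -0.0405*k^5 - 0.5778*k^4 - 2.9628*k^3 - 11.6865*k^2 - 6.5715*k + 0.6699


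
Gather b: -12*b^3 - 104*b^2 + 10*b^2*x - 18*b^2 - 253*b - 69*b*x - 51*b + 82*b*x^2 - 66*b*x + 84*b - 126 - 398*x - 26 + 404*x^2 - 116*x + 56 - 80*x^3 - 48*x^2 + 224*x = -12*b^3 + b^2*(10*x - 122) + b*(82*x^2 - 135*x - 220) - 80*x^3 + 356*x^2 - 290*x - 96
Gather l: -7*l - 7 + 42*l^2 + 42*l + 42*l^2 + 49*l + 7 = 84*l^2 + 84*l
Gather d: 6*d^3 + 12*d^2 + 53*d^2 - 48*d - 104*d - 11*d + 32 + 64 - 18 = 6*d^3 + 65*d^2 - 163*d + 78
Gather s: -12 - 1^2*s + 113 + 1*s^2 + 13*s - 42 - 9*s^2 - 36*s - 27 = -8*s^2 - 24*s + 32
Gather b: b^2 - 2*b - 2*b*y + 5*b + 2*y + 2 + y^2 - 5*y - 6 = b^2 + b*(3 - 2*y) + y^2 - 3*y - 4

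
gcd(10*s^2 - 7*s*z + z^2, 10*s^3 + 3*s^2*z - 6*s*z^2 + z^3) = 10*s^2 - 7*s*z + z^2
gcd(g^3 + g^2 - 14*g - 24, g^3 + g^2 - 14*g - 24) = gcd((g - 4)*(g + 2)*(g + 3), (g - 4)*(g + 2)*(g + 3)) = g^3 + g^2 - 14*g - 24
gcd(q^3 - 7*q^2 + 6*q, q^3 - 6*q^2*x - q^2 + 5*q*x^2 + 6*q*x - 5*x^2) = q - 1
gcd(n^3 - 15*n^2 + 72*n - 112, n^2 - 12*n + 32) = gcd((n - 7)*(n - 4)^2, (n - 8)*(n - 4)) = n - 4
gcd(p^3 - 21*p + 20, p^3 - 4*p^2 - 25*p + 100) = p^2 + p - 20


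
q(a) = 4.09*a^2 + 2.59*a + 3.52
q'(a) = 8.18*a + 2.59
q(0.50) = 5.84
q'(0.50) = 6.68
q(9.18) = 371.97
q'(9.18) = 77.68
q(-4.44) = 72.65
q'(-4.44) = -33.73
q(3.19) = 53.40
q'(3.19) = 28.68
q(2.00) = 25.06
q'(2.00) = 18.95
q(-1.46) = 8.46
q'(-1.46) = -9.35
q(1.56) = 17.51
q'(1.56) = 15.35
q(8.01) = 286.68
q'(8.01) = 68.11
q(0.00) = 3.52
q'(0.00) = 2.59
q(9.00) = 358.12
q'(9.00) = 76.21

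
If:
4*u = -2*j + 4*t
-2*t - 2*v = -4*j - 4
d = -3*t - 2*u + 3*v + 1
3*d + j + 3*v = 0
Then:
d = 9/26 - 35*v/26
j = 27*v/26 - 27/26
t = 14*v/13 - 1/13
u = 29*v/52 + 23/52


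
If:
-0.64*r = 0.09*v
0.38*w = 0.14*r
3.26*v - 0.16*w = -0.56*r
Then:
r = 0.00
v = 0.00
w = 0.00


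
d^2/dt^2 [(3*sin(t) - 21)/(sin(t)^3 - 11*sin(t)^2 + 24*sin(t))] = 6*(-2*sin(t)^4 + 48*sin(t)^3 - 433*sin(t)^2 + 1655*sin(t) - 2059 - 1029/sin(t) + 5544/sin(t)^2 - 4032/sin(t)^3)/((sin(t) - 8)^3*(sin(t) - 3)^3)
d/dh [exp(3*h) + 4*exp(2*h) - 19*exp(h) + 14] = (3*exp(2*h) + 8*exp(h) - 19)*exp(h)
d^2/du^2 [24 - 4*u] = 0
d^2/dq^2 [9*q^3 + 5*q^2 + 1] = 54*q + 10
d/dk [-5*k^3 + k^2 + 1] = k*(2 - 15*k)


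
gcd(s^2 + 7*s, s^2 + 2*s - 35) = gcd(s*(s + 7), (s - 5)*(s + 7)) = s + 7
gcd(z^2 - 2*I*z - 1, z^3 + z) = z - I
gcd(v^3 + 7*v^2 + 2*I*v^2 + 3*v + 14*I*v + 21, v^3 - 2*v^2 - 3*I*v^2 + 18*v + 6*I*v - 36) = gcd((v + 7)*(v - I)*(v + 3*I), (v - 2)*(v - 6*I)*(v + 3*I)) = v + 3*I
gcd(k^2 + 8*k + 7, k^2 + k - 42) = k + 7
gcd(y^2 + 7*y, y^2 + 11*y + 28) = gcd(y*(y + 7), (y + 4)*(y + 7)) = y + 7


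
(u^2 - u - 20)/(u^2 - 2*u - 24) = (u - 5)/(u - 6)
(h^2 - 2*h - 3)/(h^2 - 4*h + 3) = (h + 1)/(h - 1)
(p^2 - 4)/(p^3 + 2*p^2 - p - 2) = (p - 2)/(p^2 - 1)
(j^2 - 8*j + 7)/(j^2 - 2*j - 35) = (j - 1)/(j + 5)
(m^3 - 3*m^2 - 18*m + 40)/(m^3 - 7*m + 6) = (m^2 - m - 20)/(m^2 + 2*m - 3)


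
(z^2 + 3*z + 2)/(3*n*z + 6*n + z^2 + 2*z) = (z + 1)/(3*n + z)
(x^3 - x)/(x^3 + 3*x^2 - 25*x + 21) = x*(x + 1)/(x^2 + 4*x - 21)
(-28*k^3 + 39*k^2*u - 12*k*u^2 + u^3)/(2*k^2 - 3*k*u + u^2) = (28*k^2 - 11*k*u + u^2)/(-2*k + u)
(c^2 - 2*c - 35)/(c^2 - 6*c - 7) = (c + 5)/(c + 1)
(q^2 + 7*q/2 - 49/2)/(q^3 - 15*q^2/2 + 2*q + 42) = (q + 7)/(q^2 - 4*q - 12)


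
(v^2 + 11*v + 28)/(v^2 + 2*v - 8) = (v + 7)/(v - 2)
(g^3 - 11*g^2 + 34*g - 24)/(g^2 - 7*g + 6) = g - 4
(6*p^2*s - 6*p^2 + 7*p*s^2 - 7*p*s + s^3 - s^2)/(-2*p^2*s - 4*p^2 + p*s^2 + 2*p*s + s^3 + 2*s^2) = (6*p^2*s - 6*p^2 + 7*p*s^2 - 7*p*s + s^3 - s^2)/(-2*p^2*s - 4*p^2 + p*s^2 + 2*p*s + s^3 + 2*s^2)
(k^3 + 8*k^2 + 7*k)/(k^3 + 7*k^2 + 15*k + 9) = k*(k + 7)/(k^2 + 6*k + 9)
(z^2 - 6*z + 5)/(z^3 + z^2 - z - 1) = (z - 5)/(z^2 + 2*z + 1)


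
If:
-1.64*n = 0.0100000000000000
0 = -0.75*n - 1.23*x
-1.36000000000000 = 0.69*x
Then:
No Solution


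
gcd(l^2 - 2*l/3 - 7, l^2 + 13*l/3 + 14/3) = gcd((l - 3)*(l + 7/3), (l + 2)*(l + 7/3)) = l + 7/3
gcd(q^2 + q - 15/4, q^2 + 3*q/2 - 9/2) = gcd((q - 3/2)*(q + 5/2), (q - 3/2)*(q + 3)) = q - 3/2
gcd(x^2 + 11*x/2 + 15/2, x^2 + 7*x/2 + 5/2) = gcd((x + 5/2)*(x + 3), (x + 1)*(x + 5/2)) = x + 5/2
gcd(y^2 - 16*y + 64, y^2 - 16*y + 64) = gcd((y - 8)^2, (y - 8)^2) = y^2 - 16*y + 64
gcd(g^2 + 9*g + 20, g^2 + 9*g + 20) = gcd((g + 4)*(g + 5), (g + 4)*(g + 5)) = g^2 + 9*g + 20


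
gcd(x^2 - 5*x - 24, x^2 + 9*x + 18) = x + 3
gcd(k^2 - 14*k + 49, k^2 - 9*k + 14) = k - 7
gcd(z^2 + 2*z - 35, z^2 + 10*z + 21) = z + 7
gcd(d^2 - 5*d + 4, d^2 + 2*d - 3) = d - 1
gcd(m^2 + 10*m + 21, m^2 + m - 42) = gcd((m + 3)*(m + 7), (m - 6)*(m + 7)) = m + 7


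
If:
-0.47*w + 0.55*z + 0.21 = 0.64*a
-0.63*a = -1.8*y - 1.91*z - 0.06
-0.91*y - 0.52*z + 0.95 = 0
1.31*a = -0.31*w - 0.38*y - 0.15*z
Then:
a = 0.10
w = -2.18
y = 2.26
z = -2.13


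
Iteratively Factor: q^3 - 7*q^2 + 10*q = (q - 2)*(q^2 - 5*q) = (q - 5)*(q - 2)*(q)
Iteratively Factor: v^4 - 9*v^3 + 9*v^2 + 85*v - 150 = (v - 5)*(v^3 - 4*v^2 - 11*v + 30) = (v - 5)^2*(v^2 + v - 6) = (v - 5)^2*(v - 2)*(v + 3)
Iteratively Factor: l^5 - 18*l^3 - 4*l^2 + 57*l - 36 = (l - 1)*(l^4 + l^3 - 17*l^2 - 21*l + 36) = (l - 4)*(l - 1)*(l^3 + 5*l^2 + 3*l - 9) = (l - 4)*(l - 1)^2*(l^2 + 6*l + 9) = (l - 4)*(l - 1)^2*(l + 3)*(l + 3)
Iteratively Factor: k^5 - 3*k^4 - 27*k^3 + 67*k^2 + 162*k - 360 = (k - 5)*(k^4 + 2*k^3 - 17*k^2 - 18*k + 72) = (k - 5)*(k + 3)*(k^3 - k^2 - 14*k + 24) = (k - 5)*(k - 2)*(k + 3)*(k^2 + k - 12) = (k - 5)*(k - 2)*(k + 3)*(k + 4)*(k - 3)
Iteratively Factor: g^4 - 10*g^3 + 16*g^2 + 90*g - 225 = (g - 5)*(g^3 - 5*g^2 - 9*g + 45) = (g - 5)*(g - 3)*(g^2 - 2*g - 15) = (g - 5)^2*(g - 3)*(g + 3)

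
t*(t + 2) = t^2 + 2*t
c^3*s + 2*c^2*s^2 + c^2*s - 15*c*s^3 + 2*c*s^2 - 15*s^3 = (c - 3*s)*(c + 5*s)*(c*s + s)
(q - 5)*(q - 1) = q^2 - 6*q + 5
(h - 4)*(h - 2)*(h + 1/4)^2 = h^4 - 11*h^3/2 + 81*h^2/16 + 29*h/8 + 1/2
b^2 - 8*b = b*(b - 8)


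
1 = 1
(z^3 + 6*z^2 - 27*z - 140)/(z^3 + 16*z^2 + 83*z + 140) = (z - 5)/(z + 5)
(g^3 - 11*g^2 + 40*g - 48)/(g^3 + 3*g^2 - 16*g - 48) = (g^2 - 7*g + 12)/(g^2 + 7*g + 12)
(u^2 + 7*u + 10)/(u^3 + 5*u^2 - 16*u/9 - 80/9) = 9*(u + 2)/(9*u^2 - 16)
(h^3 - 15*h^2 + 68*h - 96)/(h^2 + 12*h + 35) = (h^3 - 15*h^2 + 68*h - 96)/(h^2 + 12*h + 35)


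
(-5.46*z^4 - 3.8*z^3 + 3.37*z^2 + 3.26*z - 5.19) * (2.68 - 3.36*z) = 18.3456*z^5 - 1.8648*z^4 - 21.5072*z^3 - 1.922*z^2 + 26.1752*z - 13.9092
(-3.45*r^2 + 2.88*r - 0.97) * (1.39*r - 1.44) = -4.7955*r^3 + 8.9712*r^2 - 5.4955*r + 1.3968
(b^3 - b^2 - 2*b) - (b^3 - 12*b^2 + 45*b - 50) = 11*b^2 - 47*b + 50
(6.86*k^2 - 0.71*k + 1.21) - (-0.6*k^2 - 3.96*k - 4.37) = 7.46*k^2 + 3.25*k + 5.58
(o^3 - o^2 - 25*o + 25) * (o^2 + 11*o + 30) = o^5 + 10*o^4 - 6*o^3 - 280*o^2 - 475*o + 750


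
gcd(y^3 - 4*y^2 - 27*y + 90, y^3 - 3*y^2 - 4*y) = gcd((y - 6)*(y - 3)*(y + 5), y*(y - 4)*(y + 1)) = 1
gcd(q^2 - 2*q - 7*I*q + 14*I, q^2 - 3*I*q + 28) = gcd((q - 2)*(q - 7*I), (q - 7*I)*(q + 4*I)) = q - 7*I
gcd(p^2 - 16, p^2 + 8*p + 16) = p + 4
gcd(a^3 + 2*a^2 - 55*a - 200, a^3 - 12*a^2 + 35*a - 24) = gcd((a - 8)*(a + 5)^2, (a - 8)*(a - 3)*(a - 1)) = a - 8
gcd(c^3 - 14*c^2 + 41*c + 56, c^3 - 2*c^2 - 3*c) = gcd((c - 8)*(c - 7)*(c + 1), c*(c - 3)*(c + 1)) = c + 1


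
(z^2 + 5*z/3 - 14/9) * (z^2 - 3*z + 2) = z^4 - 4*z^3/3 - 41*z^2/9 + 8*z - 28/9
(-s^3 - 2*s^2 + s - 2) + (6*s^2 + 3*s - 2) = -s^3 + 4*s^2 + 4*s - 4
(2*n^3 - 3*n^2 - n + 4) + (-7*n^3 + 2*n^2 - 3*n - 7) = -5*n^3 - n^2 - 4*n - 3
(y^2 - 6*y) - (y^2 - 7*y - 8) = y + 8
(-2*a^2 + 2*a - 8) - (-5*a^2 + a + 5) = 3*a^2 + a - 13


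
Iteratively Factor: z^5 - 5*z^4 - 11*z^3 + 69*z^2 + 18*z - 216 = (z - 3)*(z^4 - 2*z^3 - 17*z^2 + 18*z + 72) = (z - 3)*(z + 3)*(z^3 - 5*z^2 - 2*z + 24) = (z - 4)*(z - 3)*(z + 3)*(z^2 - z - 6) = (z - 4)*(z - 3)^2*(z + 3)*(z + 2)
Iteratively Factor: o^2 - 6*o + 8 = (o - 2)*(o - 4)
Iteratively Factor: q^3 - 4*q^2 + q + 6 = (q + 1)*(q^2 - 5*q + 6) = (q - 3)*(q + 1)*(q - 2)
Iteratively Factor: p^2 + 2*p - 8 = (p - 2)*(p + 4)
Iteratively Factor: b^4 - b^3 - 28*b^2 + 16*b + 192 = (b + 3)*(b^3 - 4*b^2 - 16*b + 64) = (b - 4)*(b + 3)*(b^2 - 16) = (b - 4)*(b + 3)*(b + 4)*(b - 4)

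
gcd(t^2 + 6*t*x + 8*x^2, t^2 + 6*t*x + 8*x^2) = t^2 + 6*t*x + 8*x^2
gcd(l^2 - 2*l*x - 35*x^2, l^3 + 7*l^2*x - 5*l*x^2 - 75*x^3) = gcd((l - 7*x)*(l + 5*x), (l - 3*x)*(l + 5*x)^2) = l + 5*x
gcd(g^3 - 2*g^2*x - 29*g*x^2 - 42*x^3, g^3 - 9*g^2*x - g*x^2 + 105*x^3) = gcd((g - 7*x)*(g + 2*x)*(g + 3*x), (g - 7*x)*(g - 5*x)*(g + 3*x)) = -g^2 + 4*g*x + 21*x^2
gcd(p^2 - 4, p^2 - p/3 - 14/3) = p + 2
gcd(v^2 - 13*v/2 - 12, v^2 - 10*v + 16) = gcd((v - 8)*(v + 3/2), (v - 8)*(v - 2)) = v - 8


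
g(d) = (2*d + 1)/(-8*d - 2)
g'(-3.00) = 0.01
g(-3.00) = -0.23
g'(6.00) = 0.00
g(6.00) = -0.26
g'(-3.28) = 0.01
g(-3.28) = -0.23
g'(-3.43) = 0.01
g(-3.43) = -0.23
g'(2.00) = 0.01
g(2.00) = -0.28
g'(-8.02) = 0.00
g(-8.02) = -0.24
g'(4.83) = 0.00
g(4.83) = -0.26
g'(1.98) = 0.01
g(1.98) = -0.28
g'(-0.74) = 0.26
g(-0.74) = -0.12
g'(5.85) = 0.00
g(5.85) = -0.26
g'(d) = 2/(-8*d - 2) + 8*(2*d + 1)/(-8*d - 2)^2 = (4*d + 1)^(-2)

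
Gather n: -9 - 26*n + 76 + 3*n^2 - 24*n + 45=3*n^2 - 50*n + 112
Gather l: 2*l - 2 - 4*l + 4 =2 - 2*l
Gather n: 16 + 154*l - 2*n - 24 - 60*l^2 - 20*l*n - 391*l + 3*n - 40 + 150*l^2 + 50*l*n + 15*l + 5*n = 90*l^2 - 222*l + n*(30*l + 6) - 48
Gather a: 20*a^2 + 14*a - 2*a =20*a^2 + 12*a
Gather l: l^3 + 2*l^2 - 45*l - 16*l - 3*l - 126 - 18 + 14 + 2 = l^3 + 2*l^2 - 64*l - 128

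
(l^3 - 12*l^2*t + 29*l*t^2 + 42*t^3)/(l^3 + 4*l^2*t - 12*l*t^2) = (l^3 - 12*l^2*t + 29*l*t^2 + 42*t^3)/(l*(l^2 + 4*l*t - 12*t^2))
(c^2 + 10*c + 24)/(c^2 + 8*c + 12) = (c + 4)/(c + 2)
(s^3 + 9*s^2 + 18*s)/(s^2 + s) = (s^2 + 9*s + 18)/(s + 1)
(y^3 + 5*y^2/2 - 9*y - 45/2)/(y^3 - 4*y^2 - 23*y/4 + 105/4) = 2*(y + 3)/(2*y - 7)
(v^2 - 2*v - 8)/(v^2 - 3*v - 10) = (v - 4)/(v - 5)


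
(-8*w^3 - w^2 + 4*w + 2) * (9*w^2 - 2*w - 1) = -72*w^5 + 7*w^4 + 46*w^3 + 11*w^2 - 8*w - 2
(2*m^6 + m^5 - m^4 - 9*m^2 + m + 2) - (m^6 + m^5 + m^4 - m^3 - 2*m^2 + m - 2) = m^6 - 2*m^4 + m^3 - 7*m^2 + 4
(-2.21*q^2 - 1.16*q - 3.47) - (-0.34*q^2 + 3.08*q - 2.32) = -1.87*q^2 - 4.24*q - 1.15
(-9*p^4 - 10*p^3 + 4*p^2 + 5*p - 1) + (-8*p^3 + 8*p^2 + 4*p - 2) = -9*p^4 - 18*p^3 + 12*p^2 + 9*p - 3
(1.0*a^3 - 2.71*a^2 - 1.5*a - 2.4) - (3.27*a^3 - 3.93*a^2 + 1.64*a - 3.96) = -2.27*a^3 + 1.22*a^2 - 3.14*a + 1.56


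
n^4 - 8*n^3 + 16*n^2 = n^2*(n - 4)^2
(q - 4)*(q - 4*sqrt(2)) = q^2 - 4*sqrt(2)*q - 4*q + 16*sqrt(2)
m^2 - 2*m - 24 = (m - 6)*(m + 4)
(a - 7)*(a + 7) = a^2 - 49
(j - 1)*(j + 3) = j^2 + 2*j - 3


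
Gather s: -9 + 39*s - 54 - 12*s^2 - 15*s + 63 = -12*s^2 + 24*s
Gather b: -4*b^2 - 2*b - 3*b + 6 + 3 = -4*b^2 - 5*b + 9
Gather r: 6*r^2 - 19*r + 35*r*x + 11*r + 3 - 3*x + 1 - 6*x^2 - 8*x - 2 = 6*r^2 + r*(35*x - 8) - 6*x^2 - 11*x + 2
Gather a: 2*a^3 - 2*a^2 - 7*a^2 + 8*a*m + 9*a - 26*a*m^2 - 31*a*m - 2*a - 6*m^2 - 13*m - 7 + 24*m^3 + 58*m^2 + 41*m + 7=2*a^3 - 9*a^2 + a*(-26*m^2 - 23*m + 7) + 24*m^3 + 52*m^2 + 28*m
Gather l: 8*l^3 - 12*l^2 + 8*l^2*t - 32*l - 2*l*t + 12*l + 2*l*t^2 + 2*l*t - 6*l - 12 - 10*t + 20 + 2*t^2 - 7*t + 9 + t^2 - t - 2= 8*l^3 + l^2*(8*t - 12) + l*(2*t^2 - 26) + 3*t^2 - 18*t + 15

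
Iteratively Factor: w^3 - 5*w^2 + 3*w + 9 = (w - 3)*(w^2 - 2*w - 3) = (w - 3)^2*(w + 1)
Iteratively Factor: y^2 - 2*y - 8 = (y - 4)*(y + 2)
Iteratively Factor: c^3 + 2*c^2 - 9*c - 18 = (c + 3)*(c^2 - c - 6) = (c - 3)*(c + 3)*(c + 2)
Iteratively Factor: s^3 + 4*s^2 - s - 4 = (s - 1)*(s^2 + 5*s + 4) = (s - 1)*(s + 1)*(s + 4)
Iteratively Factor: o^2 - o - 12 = (o - 4)*(o + 3)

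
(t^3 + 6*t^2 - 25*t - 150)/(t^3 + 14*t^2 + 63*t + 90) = (t - 5)/(t + 3)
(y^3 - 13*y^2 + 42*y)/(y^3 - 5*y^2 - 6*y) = (y - 7)/(y + 1)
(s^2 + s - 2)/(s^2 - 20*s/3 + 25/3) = 3*(s^2 + s - 2)/(3*s^2 - 20*s + 25)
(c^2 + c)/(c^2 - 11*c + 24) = c*(c + 1)/(c^2 - 11*c + 24)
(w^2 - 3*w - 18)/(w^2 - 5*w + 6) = (w^2 - 3*w - 18)/(w^2 - 5*w + 6)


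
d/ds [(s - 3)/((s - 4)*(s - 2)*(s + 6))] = (-2*s^3 + 9*s^2 - 36)/(s^6 - 56*s^4 + 96*s^3 + 784*s^2 - 2688*s + 2304)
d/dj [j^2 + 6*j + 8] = 2*j + 6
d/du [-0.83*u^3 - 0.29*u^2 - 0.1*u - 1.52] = -2.49*u^2 - 0.58*u - 0.1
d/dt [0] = 0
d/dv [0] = 0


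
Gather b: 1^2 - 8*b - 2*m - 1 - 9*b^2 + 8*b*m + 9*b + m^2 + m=-9*b^2 + b*(8*m + 1) + m^2 - m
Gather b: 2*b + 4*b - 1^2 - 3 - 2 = 6*b - 6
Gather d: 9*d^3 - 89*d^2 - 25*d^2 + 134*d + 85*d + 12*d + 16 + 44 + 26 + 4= 9*d^3 - 114*d^2 + 231*d + 90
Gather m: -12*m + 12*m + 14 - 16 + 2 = 0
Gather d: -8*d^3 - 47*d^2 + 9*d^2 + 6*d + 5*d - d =-8*d^3 - 38*d^2 + 10*d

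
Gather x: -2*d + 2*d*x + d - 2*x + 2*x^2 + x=-d + 2*x^2 + x*(2*d - 1)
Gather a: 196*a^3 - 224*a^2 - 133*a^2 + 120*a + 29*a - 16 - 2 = 196*a^3 - 357*a^2 + 149*a - 18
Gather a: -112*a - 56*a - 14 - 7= -168*a - 21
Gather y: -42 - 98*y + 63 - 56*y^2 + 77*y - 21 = -56*y^2 - 21*y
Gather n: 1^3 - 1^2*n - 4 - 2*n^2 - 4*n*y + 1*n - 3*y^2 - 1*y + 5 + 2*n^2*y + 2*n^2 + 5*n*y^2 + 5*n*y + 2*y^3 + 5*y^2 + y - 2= 2*n^2*y + n*(5*y^2 + y) + 2*y^3 + 2*y^2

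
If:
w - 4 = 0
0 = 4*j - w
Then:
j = 1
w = 4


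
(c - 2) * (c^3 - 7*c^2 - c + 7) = c^4 - 9*c^3 + 13*c^2 + 9*c - 14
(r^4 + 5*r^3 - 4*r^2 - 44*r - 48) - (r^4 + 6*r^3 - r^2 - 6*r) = -r^3 - 3*r^2 - 38*r - 48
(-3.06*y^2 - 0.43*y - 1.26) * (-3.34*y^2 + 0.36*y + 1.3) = 10.2204*y^4 + 0.3346*y^3 + 0.0755999999999997*y^2 - 1.0126*y - 1.638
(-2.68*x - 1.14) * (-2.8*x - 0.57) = 7.504*x^2 + 4.7196*x + 0.6498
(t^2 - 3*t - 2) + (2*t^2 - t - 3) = 3*t^2 - 4*t - 5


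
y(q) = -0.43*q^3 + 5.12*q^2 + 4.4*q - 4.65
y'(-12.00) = -304.24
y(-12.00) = 1422.87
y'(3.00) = 23.51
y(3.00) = 43.02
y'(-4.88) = -76.29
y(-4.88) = 145.78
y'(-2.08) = -22.48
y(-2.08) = 12.22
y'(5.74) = 20.68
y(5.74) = 107.98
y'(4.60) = 24.21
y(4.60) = 82.07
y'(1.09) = 14.03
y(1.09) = 5.67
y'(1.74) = 18.31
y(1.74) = 16.24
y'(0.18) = 6.20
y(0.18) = -3.69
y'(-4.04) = -58.02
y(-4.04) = 89.49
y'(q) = -1.29*q^2 + 10.24*q + 4.4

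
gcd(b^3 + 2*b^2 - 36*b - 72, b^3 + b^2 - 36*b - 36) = b^2 - 36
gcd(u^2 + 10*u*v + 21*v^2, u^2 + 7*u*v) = u + 7*v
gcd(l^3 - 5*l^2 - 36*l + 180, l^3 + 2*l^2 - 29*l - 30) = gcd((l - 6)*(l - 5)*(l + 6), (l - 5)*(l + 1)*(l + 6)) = l^2 + l - 30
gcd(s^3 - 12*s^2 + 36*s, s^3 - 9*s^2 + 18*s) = s^2 - 6*s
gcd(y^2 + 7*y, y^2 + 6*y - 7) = y + 7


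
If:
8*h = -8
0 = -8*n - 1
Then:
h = -1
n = -1/8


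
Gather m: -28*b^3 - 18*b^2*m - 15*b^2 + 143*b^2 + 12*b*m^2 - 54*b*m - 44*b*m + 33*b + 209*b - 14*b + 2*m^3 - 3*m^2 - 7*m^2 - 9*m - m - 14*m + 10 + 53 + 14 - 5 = -28*b^3 + 128*b^2 + 228*b + 2*m^3 + m^2*(12*b - 10) + m*(-18*b^2 - 98*b - 24) + 72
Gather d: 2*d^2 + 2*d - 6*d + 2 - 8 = 2*d^2 - 4*d - 6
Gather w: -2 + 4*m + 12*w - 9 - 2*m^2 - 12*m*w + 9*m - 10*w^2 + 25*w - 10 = -2*m^2 + 13*m - 10*w^2 + w*(37 - 12*m) - 21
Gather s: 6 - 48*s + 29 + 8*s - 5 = 30 - 40*s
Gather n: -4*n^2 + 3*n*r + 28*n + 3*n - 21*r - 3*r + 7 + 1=-4*n^2 + n*(3*r + 31) - 24*r + 8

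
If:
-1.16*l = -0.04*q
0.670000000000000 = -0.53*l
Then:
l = -1.26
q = -36.66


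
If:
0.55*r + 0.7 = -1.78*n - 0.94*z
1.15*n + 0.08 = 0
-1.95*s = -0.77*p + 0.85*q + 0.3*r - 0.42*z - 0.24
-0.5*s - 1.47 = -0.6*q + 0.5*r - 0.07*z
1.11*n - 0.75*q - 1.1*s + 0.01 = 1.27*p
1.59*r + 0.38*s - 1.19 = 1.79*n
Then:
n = -0.07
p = -0.22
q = 2.28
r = 1.00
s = -1.37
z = -1.20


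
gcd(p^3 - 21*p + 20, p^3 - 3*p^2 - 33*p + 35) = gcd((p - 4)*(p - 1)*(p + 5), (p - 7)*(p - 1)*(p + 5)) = p^2 + 4*p - 5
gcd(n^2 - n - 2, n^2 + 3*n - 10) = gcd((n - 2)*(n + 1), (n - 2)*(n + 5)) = n - 2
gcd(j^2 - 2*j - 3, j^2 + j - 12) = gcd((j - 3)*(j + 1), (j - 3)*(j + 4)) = j - 3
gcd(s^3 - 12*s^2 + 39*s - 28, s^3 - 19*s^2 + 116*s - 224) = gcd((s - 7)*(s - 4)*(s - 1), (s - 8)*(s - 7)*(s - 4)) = s^2 - 11*s + 28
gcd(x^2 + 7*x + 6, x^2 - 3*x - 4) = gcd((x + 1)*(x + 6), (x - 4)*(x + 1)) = x + 1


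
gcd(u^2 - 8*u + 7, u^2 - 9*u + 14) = u - 7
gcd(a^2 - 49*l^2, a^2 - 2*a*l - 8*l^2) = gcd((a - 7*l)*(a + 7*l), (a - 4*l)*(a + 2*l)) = 1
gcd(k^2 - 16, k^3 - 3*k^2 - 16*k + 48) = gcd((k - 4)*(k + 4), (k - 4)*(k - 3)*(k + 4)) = k^2 - 16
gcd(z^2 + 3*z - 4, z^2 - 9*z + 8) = z - 1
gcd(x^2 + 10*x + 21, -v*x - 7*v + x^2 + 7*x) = x + 7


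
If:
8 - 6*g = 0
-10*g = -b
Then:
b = 40/3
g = 4/3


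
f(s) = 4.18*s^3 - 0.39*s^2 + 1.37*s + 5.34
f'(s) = 12.54*s^2 - 0.78*s + 1.37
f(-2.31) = -51.43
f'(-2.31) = 70.09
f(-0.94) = 0.24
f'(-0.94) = 13.18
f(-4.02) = -278.02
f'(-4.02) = 207.16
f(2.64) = 83.15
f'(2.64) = 86.71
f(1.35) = 16.76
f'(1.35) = 23.17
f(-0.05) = 5.27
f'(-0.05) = 1.44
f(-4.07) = -288.51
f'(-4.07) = 212.27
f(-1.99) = -31.87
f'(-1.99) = 52.58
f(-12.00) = -7290.30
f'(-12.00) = 1816.49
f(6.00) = 902.40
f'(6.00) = 448.13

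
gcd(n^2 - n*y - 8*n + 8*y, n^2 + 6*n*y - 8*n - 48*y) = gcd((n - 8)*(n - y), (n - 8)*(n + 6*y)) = n - 8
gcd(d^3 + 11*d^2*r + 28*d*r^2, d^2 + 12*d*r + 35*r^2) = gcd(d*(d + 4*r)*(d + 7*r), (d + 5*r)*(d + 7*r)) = d + 7*r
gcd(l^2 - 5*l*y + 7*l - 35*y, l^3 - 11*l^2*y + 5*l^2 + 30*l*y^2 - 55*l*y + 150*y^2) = -l + 5*y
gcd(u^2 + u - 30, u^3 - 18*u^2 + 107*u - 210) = u - 5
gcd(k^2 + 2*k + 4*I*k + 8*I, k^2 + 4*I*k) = k + 4*I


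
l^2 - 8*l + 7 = (l - 7)*(l - 1)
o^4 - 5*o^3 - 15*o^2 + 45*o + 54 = (o - 6)*(o - 3)*(o + 1)*(o + 3)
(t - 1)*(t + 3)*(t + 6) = t^3 + 8*t^2 + 9*t - 18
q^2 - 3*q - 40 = (q - 8)*(q + 5)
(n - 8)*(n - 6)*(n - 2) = n^3 - 16*n^2 + 76*n - 96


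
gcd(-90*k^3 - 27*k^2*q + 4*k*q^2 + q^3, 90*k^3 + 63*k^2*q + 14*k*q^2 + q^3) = 18*k^2 + 9*k*q + q^2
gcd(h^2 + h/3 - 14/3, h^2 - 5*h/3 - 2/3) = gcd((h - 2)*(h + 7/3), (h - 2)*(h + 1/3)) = h - 2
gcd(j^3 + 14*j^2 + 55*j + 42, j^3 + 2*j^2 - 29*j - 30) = j^2 + 7*j + 6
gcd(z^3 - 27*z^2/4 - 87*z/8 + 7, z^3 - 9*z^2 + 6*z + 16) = z - 8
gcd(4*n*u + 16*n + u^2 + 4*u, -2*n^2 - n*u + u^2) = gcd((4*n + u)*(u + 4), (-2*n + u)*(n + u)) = 1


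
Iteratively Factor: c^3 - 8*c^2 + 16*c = (c)*(c^2 - 8*c + 16) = c*(c - 4)*(c - 4)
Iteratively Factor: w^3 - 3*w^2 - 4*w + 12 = (w - 3)*(w^2 - 4) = (w - 3)*(w - 2)*(w + 2)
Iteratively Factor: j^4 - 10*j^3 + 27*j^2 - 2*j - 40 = (j - 5)*(j^3 - 5*j^2 + 2*j + 8) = (j - 5)*(j + 1)*(j^2 - 6*j + 8) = (j - 5)*(j - 4)*(j + 1)*(j - 2)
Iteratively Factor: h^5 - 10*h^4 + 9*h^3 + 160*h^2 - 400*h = (h - 5)*(h^4 - 5*h^3 - 16*h^2 + 80*h) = (h - 5)*(h - 4)*(h^3 - h^2 - 20*h) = (h - 5)*(h - 4)*(h + 4)*(h^2 - 5*h) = (h - 5)^2*(h - 4)*(h + 4)*(h)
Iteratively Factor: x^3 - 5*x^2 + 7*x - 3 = (x - 3)*(x^2 - 2*x + 1) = (x - 3)*(x - 1)*(x - 1)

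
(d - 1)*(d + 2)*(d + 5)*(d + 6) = d^4 + 12*d^3 + 39*d^2 + 8*d - 60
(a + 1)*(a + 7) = a^2 + 8*a + 7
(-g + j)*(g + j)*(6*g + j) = -6*g^3 - g^2*j + 6*g*j^2 + j^3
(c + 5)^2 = c^2 + 10*c + 25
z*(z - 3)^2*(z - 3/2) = z^4 - 15*z^3/2 + 18*z^2 - 27*z/2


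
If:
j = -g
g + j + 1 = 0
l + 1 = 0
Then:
No Solution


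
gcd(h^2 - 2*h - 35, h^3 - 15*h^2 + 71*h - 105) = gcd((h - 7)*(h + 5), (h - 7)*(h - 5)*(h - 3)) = h - 7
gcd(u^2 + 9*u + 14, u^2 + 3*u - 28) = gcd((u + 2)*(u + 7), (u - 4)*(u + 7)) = u + 7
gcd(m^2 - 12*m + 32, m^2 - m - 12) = m - 4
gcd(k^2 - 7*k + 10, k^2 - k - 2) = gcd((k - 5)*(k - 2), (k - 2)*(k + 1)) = k - 2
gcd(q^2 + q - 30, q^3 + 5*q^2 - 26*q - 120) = q^2 + q - 30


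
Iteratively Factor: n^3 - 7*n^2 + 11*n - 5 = (n - 1)*(n^2 - 6*n + 5) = (n - 1)^2*(n - 5)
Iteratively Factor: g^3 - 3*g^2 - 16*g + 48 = (g - 4)*(g^2 + g - 12) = (g - 4)*(g + 4)*(g - 3)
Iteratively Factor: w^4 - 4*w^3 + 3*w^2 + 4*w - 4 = (w - 2)*(w^3 - 2*w^2 - w + 2) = (w - 2)^2*(w^2 - 1) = (w - 2)^2*(w + 1)*(w - 1)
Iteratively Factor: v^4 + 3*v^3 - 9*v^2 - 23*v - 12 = (v + 4)*(v^3 - v^2 - 5*v - 3) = (v + 1)*(v + 4)*(v^2 - 2*v - 3) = (v - 3)*(v + 1)*(v + 4)*(v + 1)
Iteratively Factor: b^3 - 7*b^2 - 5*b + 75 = (b - 5)*(b^2 - 2*b - 15) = (b - 5)^2*(b + 3)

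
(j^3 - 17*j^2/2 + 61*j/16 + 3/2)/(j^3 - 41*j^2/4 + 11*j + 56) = (16*j^2 - 8*j - 3)/(4*(4*j^2 - 9*j - 28))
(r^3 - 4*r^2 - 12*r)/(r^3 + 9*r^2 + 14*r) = (r - 6)/(r + 7)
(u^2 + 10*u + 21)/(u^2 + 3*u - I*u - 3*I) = (u + 7)/(u - I)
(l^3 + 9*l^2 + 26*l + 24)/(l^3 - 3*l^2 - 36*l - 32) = (l^2 + 5*l + 6)/(l^2 - 7*l - 8)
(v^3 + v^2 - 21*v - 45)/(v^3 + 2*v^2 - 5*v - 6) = (v^2 - 2*v - 15)/(v^2 - v - 2)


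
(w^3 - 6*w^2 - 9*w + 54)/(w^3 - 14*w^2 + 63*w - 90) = (w + 3)/(w - 5)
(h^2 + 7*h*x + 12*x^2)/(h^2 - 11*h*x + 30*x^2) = (h^2 + 7*h*x + 12*x^2)/(h^2 - 11*h*x + 30*x^2)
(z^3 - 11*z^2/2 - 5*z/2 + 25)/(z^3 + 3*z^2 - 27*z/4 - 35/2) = 2*(z - 5)/(2*z + 7)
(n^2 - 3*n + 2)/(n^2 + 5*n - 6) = (n - 2)/(n + 6)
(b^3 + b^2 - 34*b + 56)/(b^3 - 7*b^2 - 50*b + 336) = (b^2 - 6*b + 8)/(b^2 - 14*b + 48)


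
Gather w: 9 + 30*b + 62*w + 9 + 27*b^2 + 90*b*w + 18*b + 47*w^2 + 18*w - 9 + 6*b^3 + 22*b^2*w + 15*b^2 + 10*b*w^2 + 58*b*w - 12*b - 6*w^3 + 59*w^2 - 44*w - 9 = 6*b^3 + 42*b^2 + 36*b - 6*w^3 + w^2*(10*b + 106) + w*(22*b^2 + 148*b + 36)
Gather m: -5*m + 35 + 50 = 85 - 5*m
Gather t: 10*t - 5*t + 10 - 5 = 5*t + 5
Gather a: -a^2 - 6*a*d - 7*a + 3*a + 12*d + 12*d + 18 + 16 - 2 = -a^2 + a*(-6*d - 4) + 24*d + 32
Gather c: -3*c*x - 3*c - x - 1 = c*(-3*x - 3) - x - 1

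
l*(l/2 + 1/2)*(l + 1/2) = l^3/2 + 3*l^2/4 + l/4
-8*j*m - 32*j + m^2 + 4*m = (-8*j + m)*(m + 4)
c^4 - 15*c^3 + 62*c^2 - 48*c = c*(c - 8)*(c - 6)*(c - 1)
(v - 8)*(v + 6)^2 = v^3 + 4*v^2 - 60*v - 288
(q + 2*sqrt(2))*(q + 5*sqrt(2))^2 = q^3 + 12*sqrt(2)*q^2 + 90*q + 100*sqrt(2)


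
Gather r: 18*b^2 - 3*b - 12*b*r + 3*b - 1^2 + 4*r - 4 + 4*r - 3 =18*b^2 + r*(8 - 12*b) - 8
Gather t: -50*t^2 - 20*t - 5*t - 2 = -50*t^2 - 25*t - 2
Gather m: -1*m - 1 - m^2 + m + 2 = 1 - m^2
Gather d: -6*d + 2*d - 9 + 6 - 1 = -4*d - 4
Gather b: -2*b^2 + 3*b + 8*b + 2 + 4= -2*b^2 + 11*b + 6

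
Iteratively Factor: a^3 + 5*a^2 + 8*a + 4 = (a + 2)*(a^2 + 3*a + 2) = (a + 1)*(a + 2)*(a + 2)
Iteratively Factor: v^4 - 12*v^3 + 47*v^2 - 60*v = (v - 5)*(v^3 - 7*v^2 + 12*v) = (v - 5)*(v - 3)*(v^2 - 4*v) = v*(v - 5)*(v - 3)*(v - 4)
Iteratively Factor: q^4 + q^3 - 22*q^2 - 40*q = (q + 2)*(q^3 - q^2 - 20*q) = (q + 2)*(q + 4)*(q^2 - 5*q) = (q - 5)*(q + 2)*(q + 4)*(q)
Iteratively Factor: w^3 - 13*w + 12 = (w + 4)*(w^2 - 4*w + 3) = (w - 1)*(w + 4)*(w - 3)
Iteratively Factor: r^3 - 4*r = (r - 2)*(r^2 + 2*r) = r*(r - 2)*(r + 2)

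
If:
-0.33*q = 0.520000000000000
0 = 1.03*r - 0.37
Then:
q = -1.58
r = 0.36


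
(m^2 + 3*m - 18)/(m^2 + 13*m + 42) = (m - 3)/(m + 7)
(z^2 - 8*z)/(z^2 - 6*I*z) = (z - 8)/(z - 6*I)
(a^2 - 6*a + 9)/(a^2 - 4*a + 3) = (a - 3)/(a - 1)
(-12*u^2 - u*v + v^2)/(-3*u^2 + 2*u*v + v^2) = (4*u - v)/(u - v)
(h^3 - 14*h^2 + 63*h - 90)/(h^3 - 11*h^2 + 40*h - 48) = (h^2 - 11*h + 30)/(h^2 - 8*h + 16)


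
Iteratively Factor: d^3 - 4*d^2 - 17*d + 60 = (d - 5)*(d^2 + d - 12) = (d - 5)*(d + 4)*(d - 3)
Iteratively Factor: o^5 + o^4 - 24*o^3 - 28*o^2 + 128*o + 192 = (o - 4)*(o^4 + 5*o^3 - 4*o^2 - 44*o - 48) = (o - 4)*(o - 3)*(o^3 + 8*o^2 + 20*o + 16) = (o - 4)*(o - 3)*(o + 2)*(o^2 + 6*o + 8) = (o - 4)*(o - 3)*(o + 2)^2*(o + 4)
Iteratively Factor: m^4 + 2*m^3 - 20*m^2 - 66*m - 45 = (m + 3)*(m^3 - m^2 - 17*m - 15) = (m - 5)*(m + 3)*(m^2 + 4*m + 3) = (m - 5)*(m + 3)^2*(m + 1)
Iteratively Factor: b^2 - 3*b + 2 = (b - 1)*(b - 2)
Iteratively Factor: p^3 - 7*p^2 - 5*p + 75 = (p - 5)*(p^2 - 2*p - 15) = (p - 5)^2*(p + 3)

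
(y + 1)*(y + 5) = y^2 + 6*y + 5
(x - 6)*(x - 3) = x^2 - 9*x + 18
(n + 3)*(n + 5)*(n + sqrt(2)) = n^3 + sqrt(2)*n^2 + 8*n^2 + 8*sqrt(2)*n + 15*n + 15*sqrt(2)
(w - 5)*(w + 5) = w^2 - 25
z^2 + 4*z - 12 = (z - 2)*(z + 6)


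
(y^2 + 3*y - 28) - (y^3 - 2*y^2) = -y^3 + 3*y^2 + 3*y - 28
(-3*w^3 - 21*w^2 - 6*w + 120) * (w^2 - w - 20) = -3*w^5 - 18*w^4 + 75*w^3 + 546*w^2 - 2400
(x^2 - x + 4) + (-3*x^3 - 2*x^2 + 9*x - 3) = -3*x^3 - x^2 + 8*x + 1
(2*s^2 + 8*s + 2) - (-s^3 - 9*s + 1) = s^3 + 2*s^2 + 17*s + 1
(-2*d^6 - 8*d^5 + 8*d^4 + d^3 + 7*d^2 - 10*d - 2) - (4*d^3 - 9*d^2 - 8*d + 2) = -2*d^6 - 8*d^5 + 8*d^4 - 3*d^3 + 16*d^2 - 2*d - 4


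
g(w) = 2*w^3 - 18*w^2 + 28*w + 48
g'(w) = 6*w^2 - 36*w + 28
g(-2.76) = -208.45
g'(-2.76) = 173.07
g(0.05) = 49.36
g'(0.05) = 26.22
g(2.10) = 45.94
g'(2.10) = -21.14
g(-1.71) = -62.51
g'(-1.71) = 107.10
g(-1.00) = 0.00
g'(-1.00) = 70.00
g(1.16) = 59.38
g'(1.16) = -5.69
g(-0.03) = 47.14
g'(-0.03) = 29.09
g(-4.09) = -504.46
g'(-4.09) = 275.61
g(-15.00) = -11172.00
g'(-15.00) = 1918.00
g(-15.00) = -11172.00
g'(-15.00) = 1918.00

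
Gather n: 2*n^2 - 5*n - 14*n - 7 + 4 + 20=2*n^2 - 19*n + 17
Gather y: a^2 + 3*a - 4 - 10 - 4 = a^2 + 3*a - 18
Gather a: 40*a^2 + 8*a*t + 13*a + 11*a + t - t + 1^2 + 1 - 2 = 40*a^2 + a*(8*t + 24)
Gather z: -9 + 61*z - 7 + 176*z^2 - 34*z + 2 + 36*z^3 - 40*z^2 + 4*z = 36*z^3 + 136*z^2 + 31*z - 14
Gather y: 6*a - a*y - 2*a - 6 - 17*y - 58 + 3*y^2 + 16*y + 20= 4*a + 3*y^2 + y*(-a - 1) - 44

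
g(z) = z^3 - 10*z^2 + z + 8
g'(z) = 3*z^2 - 20*z + 1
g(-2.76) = -91.96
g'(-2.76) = 79.05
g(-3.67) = -179.79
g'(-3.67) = 114.81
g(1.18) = -3.10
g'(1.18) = -18.42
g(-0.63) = 3.15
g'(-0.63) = 14.79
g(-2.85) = -99.22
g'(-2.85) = 82.37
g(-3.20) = -130.37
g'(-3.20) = 95.72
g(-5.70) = -507.79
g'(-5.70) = 212.47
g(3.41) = -65.22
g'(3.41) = -32.32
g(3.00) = -52.00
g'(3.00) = -32.00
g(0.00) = 8.00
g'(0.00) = 1.00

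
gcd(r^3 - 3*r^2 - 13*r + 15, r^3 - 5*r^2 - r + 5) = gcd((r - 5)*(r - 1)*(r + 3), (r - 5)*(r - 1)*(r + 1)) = r^2 - 6*r + 5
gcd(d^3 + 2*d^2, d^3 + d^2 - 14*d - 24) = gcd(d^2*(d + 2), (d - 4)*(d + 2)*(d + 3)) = d + 2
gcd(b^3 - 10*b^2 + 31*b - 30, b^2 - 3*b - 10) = b - 5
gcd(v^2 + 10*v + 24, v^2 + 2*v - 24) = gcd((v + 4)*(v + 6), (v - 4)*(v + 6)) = v + 6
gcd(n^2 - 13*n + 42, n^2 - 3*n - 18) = n - 6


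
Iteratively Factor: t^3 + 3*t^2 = (t + 3)*(t^2) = t*(t + 3)*(t)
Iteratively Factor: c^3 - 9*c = (c + 3)*(c^2 - 3*c) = c*(c + 3)*(c - 3)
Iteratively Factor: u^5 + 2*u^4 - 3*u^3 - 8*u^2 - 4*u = (u + 1)*(u^4 + u^3 - 4*u^2 - 4*u) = (u + 1)^2*(u^3 - 4*u) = u*(u + 1)^2*(u^2 - 4) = u*(u + 1)^2*(u + 2)*(u - 2)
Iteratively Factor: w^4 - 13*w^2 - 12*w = (w + 1)*(w^3 - w^2 - 12*w) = (w - 4)*(w + 1)*(w^2 + 3*w) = w*(w - 4)*(w + 1)*(w + 3)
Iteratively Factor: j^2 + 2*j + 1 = (j + 1)*(j + 1)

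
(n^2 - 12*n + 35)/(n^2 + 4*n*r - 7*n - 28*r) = (n - 5)/(n + 4*r)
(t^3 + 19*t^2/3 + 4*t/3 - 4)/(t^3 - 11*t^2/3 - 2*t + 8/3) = (t + 6)/(t - 4)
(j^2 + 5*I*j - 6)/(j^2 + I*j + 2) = (j + 3*I)/(j - I)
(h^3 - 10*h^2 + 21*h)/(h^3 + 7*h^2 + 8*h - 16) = h*(h^2 - 10*h + 21)/(h^3 + 7*h^2 + 8*h - 16)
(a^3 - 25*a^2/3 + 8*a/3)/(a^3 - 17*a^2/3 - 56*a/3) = (3*a - 1)/(3*a + 7)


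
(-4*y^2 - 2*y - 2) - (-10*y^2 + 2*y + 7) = 6*y^2 - 4*y - 9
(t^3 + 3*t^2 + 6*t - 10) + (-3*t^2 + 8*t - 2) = t^3 + 14*t - 12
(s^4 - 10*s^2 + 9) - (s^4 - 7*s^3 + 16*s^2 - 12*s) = 7*s^3 - 26*s^2 + 12*s + 9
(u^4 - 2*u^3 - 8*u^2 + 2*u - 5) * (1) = u^4 - 2*u^3 - 8*u^2 + 2*u - 5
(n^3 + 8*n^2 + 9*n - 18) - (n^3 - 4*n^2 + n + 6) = 12*n^2 + 8*n - 24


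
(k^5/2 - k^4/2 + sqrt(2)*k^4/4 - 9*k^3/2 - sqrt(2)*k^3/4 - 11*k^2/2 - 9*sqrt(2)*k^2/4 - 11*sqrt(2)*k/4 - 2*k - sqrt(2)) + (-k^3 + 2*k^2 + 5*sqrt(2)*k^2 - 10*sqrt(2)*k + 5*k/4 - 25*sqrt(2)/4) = k^5/2 - k^4/2 + sqrt(2)*k^4/4 - 11*k^3/2 - sqrt(2)*k^3/4 - 7*k^2/2 + 11*sqrt(2)*k^2/4 - 51*sqrt(2)*k/4 - 3*k/4 - 29*sqrt(2)/4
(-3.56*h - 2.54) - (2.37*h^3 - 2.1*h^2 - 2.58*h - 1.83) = -2.37*h^3 + 2.1*h^2 - 0.98*h - 0.71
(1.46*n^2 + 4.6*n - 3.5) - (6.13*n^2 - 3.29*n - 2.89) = -4.67*n^2 + 7.89*n - 0.61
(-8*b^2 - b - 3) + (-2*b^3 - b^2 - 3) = -2*b^3 - 9*b^2 - b - 6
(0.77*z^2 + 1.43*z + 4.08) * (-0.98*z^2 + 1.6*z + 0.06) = -0.7546*z^4 - 0.1694*z^3 - 1.6642*z^2 + 6.6138*z + 0.2448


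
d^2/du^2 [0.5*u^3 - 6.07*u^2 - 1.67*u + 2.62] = 3.0*u - 12.14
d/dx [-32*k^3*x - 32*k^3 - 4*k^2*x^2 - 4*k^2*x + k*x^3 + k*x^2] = k*(-32*k^2 - 8*k*x - 4*k + 3*x^2 + 2*x)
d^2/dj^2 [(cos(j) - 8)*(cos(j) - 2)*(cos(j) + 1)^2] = -16*sin(j)^4 + 8*sin(j)^2 - 16*cos(j) + 18*cos(3*j) + 2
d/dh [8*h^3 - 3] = 24*h^2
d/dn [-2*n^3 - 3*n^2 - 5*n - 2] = -6*n^2 - 6*n - 5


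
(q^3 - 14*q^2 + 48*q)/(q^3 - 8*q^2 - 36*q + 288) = q/(q + 6)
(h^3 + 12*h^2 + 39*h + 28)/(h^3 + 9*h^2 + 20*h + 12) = (h^2 + 11*h + 28)/(h^2 + 8*h + 12)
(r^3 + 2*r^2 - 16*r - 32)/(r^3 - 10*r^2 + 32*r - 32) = (r^2 + 6*r + 8)/(r^2 - 6*r + 8)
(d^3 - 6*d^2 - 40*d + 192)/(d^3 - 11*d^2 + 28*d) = (d^2 - 2*d - 48)/(d*(d - 7))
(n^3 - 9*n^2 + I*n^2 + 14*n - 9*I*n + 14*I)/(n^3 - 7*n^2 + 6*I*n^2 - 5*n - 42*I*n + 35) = (n - 2)/(n + 5*I)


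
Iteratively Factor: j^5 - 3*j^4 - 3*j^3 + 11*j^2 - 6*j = (j - 1)*(j^4 - 2*j^3 - 5*j^2 + 6*j) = (j - 1)^2*(j^3 - j^2 - 6*j) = j*(j - 1)^2*(j^2 - j - 6) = j*(j - 1)^2*(j + 2)*(j - 3)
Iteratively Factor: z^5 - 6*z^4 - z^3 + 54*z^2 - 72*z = (z + 3)*(z^4 - 9*z^3 + 26*z^2 - 24*z) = (z - 2)*(z + 3)*(z^3 - 7*z^2 + 12*z) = (z - 4)*(z - 2)*(z + 3)*(z^2 - 3*z) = (z - 4)*(z - 3)*(z - 2)*(z + 3)*(z)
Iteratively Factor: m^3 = (m)*(m^2) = m^2*(m)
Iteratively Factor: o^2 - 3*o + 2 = (o - 1)*(o - 2)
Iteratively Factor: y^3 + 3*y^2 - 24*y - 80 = (y + 4)*(y^2 - y - 20) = (y - 5)*(y + 4)*(y + 4)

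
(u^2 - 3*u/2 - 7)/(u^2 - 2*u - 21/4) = 2*(u + 2)/(2*u + 3)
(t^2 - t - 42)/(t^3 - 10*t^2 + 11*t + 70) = (t + 6)/(t^2 - 3*t - 10)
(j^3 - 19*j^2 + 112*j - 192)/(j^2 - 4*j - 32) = (j^2 - 11*j + 24)/(j + 4)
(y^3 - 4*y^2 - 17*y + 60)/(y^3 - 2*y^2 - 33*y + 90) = (y + 4)/(y + 6)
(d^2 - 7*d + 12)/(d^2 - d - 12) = (d - 3)/(d + 3)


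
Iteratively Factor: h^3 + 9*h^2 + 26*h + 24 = (h + 2)*(h^2 + 7*h + 12) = (h + 2)*(h + 3)*(h + 4)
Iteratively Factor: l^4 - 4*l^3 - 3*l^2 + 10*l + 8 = (l - 2)*(l^3 - 2*l^2 - 7*l - 4) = (l - 4)*(l - 2)*(l^2 + 2*l + 1) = (l - 4)*(l - 2)*(l + 1)*(l + 1)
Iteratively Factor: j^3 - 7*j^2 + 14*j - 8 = (j - 2)*(j^2 - 5*j + 4) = (j - 2)*(j - 1)*(j - 4)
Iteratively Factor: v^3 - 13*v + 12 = (v - 3)*(v^2 + 3*v - 4) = (v - 3)*(v - 1)*(v + 4)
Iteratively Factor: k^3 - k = (k)*(k^2 - 1) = k*(k + 1)*(k - 1)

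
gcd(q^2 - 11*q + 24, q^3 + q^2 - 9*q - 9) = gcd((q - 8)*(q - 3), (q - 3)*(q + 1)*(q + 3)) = q - 3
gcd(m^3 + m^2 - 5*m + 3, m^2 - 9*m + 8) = m - 1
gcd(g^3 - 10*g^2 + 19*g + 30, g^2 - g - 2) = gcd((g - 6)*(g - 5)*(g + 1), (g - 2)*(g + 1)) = g + 1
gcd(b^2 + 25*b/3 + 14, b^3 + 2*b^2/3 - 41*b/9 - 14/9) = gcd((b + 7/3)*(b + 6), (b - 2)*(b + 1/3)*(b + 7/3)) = b + 7/3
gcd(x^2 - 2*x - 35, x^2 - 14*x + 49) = x - 7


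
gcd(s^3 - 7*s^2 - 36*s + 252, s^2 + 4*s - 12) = s + 6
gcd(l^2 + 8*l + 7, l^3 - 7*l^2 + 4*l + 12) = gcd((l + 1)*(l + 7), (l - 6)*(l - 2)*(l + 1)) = l + 1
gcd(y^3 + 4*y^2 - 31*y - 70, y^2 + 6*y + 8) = y + 2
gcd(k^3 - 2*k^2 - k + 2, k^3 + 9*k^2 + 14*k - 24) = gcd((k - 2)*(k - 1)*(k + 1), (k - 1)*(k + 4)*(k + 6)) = k - 1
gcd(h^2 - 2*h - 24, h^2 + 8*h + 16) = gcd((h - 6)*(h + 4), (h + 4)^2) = h + 4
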